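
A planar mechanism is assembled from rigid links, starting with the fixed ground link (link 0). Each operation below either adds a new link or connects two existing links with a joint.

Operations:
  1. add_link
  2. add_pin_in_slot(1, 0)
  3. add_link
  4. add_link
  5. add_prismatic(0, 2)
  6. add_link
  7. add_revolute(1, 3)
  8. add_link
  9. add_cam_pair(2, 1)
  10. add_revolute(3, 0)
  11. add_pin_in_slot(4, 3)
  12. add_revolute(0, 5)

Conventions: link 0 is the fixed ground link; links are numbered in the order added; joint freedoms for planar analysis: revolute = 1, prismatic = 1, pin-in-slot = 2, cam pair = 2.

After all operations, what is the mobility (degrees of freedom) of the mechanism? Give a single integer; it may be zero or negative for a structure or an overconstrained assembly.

L=1 J1=0 J2=0
add link → L=2 J1=0 J2=0
PS@1,0 dof=2 J2 → L=2 J1=0 J2=1
add link → L=3 J1=0 J2=1
add link → L=4 J1=0 J2=1
P@0,2 dof=1 J1 → L=4 J1=1 J2=1
add link → L=5 J1=1 J2=1
R@1,3 dof=1 J1 → L=5 J1=2 J2=1
add link → L=6 J1=2 J2=1
C@2,1 dof=2 J2 → L=6 J1=2 J2=2
R@3,0 dof=1 J1 → L=6 J1=3 J2=2
PS@4,3 dof=2 J2 → L=6 J1=3 J2=3
R@0,5 dof=1 J1 → L=6 J1=4 J2=3
M=3(L−1)−2J1−J2=3·5−2·4−3=4

M = 4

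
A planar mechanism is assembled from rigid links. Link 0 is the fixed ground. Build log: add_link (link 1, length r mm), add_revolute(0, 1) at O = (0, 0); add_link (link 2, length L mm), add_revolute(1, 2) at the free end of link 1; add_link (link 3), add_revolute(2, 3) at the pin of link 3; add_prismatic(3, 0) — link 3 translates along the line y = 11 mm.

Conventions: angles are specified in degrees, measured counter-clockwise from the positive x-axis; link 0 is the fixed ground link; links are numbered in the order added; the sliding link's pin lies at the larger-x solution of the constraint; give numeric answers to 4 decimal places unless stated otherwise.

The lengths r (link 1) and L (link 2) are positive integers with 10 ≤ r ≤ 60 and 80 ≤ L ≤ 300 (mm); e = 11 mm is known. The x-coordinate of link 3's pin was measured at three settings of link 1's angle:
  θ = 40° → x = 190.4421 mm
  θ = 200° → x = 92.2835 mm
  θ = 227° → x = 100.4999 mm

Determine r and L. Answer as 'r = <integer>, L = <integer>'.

constraint per measurement: (x − r cos θ)² + (r sin θ − e)² = L²
subtracting the θ₁ and θ₂ equations cancels the r² and L² terms:
r = (x₁² − x₂²) / (2[(x₁cos θ₁ + e sin θ₁) − (x₂cos θ₂ + e sin θ₂)]) = 57.0000 → r = 57
L² = (x₁ − r cos θ₁)² + (r sin θ₁ − e)² = 22201.0070 → L = 149.0000 → L = 149
check at θ₃=227°: x = 100.4999 (printed 100.4999) ✓

r = 57, L = 149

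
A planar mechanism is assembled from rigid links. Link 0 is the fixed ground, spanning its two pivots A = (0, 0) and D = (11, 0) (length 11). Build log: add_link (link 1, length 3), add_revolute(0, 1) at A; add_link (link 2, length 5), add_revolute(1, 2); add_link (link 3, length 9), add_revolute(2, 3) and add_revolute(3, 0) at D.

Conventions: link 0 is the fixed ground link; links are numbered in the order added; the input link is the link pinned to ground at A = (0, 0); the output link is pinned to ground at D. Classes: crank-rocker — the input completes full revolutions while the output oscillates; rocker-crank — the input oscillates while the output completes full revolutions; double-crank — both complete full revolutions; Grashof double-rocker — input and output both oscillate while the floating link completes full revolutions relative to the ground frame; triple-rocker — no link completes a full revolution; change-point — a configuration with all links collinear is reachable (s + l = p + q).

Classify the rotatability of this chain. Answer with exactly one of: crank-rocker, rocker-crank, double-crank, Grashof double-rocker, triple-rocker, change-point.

lengths: ground=11, input=3, coupler=5, output=9
sorted: s=3 (shortest), l=11 (longest), p+q=14
s + l = 14 vs p + q = 14
s + l = p + q → change-point (collinear configuration reachable)

change-point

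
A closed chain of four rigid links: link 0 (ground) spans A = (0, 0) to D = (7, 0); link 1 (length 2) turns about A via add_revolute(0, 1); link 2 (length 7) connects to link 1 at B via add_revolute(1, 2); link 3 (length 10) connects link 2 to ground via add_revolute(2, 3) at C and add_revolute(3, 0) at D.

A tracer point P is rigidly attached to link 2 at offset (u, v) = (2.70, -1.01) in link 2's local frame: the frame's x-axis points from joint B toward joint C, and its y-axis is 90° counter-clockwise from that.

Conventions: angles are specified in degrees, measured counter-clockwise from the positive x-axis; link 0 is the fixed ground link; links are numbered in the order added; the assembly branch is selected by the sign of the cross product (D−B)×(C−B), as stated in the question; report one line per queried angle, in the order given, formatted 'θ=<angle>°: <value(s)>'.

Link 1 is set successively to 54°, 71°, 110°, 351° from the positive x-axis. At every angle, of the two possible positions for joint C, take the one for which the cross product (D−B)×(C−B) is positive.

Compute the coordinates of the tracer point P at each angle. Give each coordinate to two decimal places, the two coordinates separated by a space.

A=(0,0), D=(7.00,0)
θ=54°: B = A + 2.00·(cos54°, sin54°) = (1.1756, 1.6180)
θ=54°: |BD| = 6.0450
θ=54°: circle(B,7.00) ∩ circle(D,10.00): a=-1.1959, h=6.8971
θ=54°:   candidates: C₊=(1.8695,8.5836) cross=41.693; C₋=(-1.8228,-4.7073) cross=-41.693
θ=54°:   branch + wants cross > 0 → take C=(1.8695,8.5836) (cross=41.693)
θ=54°: ex = (C−B)/|BC| = (0.0991,0.9951); ey = (-0.9951,0.0991)
θ=54°: P = B + 2.70·ex + -1.01·ey = (2.4482,4.2046)
θ=71°: B = A + 2.00·(cos71°, sin71°) = (0.6511, 1.8910)
θ=71°: |BD| = 6.6245
θ=71°: circle(B,7.00) ∩ circle(D,10.00): a=-0.5371, h=6.9794
θ=71°:   candidates: C₊=(2.1287,8.7333) cross=46.235; C₋=(-1.8559,-4.6446) cross=-46.235
θ=71°:   branch + wants cross > 0 → take C=(2.1287,8.7333) (cross=46.235)
θ=71°: ex = (C−B)/|BC| = (0.2111,0.9775); ey = (-0.9775,0.2111)
θ=71°: P = B + 2.70·ex + -1.01·ey = (2.2083,4.3170)
θ=110°: B = A + 2.00·(cos110°, sin110°) = (-0.6840, 1.8794)
θ=110°: |BD| = 7.9105
θ=110°: circle(B,7.00) ∩ circle(D,10.00): a=0.7317, h=6.9617
θ=110°:   candidates: C₊=(1.6807,8.4679) cross=55.070; C₋=(-1.6272,-5.0568) cross=-55.070
θ=110°:   branch + wants cross > 0 → take C=(1.6807,8.4679) (cross=55.070)
θ=110°: ex = (C−B)/|BC| = (0.3378,0.9412); ey = (-0.9412,0.3378)
θ=110°: P = B + 2.70·ex + -1.01·ey = (1.1787,4.0795)
θ=351°: B = A + 2.00·(cos351°, sin351°) = (1.9754, -0.3129)
θ=351°: |BD| = 5.0344
θ=351°: circle(B,7.00) ∩ circle(D,10.00): a=-2.5480, h=6.5198
θ=351°:   candidates: C₊=(-0.9729,6.0360) cross=32.823; C₋=(-0.1625,-6.9784) cross=-32.823
θ=351°:   branch + wants cross > 0 → take C=(-0.9729,6.0360) (cross=32.823)
θ=351°: ex = (C−B)/|BC| = (-0.4212,0.9070); ey = (-0.9070,-0.4212)
θ=351°: P = B + 2.70·ex + -1.01·ey = (1.7542,2.5614)

θ=54°: 2.45 4.20
θ=71°: 2.21 4.32
θ=110°: 1.18 4.08
θ=351°: 1.75 2.56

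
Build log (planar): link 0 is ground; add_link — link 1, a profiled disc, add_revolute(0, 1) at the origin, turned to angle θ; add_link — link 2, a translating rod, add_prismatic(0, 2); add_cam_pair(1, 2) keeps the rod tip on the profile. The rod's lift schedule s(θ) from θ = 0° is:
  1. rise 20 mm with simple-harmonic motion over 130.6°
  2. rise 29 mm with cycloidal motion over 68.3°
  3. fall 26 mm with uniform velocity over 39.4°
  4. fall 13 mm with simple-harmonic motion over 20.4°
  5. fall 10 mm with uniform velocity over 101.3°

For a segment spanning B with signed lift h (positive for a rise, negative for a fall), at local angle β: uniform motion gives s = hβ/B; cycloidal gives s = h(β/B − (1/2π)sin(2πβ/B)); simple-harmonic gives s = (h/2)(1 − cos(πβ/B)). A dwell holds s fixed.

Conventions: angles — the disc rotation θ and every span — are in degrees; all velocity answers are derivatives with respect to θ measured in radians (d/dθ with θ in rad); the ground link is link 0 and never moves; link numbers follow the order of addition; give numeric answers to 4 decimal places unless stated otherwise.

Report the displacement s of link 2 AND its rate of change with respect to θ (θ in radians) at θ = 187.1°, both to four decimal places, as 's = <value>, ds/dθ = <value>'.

seg 1 [0°–130.6°] simple-harmonic, h=20: full span → s += 20 → s = 20.0000
seg 2 [130.6°–198.9°] cycloidal, h=29: θ=187.1° here. β=56.5, B=68.3. 29·(0.8272 − sin(2π·0.8272)/(2π)) = 28.0724 → s = 48.0724
velocity in seg [130.6°–198.9°] (cycloidal), θ in radians: β = 56.5° = 0.9861 rad, B = 68.3° = 1.1921 rad; ds/dθ = (h/B)(1 − cos(2πβ/B)) = (29/1.1921)(1 − cos(2π·0.8272)) = 12.980122 mm/rad

s = 48.0724, ds/dθ = 12.9801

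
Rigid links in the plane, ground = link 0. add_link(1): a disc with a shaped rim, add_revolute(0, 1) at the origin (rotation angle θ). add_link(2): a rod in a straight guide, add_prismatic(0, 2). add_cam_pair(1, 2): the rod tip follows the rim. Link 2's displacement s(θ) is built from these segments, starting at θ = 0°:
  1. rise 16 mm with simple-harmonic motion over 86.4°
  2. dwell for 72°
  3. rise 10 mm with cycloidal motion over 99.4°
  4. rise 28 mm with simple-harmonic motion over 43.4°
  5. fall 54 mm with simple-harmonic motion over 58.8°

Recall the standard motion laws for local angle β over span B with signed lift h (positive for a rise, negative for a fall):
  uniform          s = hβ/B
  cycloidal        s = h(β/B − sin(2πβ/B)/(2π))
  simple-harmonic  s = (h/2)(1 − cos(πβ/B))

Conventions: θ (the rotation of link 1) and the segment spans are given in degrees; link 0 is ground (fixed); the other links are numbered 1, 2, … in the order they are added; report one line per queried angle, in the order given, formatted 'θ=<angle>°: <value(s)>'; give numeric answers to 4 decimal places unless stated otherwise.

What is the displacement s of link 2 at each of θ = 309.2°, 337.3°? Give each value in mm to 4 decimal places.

segment 1 (0° to 86.4°, simple-harmonic, h = 16) is passed completely: s = 0.0000 + (16) = 16.0000
segment 2 (86.4° to 158.4°, dwell): s unchanged at 16.0000
segment 3 (158.4° to 257.8°, cycloidal, h = 10) is passed completely: s = 16.0000 + (10) = 26.0000
segment 4 (257.8° to 301.2°, simple-harmonic, h = 28) is passed completely: s = 26.0000 + (28) = 54.0000
θ = 309.2° falls in segment 5 (301.2° to 360°, simple-harmonic, h = -54): β = 309.2 − 301.2 = 8°, B = 58.8°; Δs = -54/2·(1 − cos(π·0.1361)) = -2.4291; s = 54.0000 − 2.4291 = 51.5709
θ = 337.3° falls in segment 5 (301.2° to 360°, simple-harmonic, h = -54): β = 337.3 − 301.2 = 36.1°, B = 58.8°; Δs = -54/2·(1 − cos(π·0.6139)) = -36.4601; s = 54.0000 − 36.4601 = 17.5399

θ=309.2°: 51.5709
θ=337.3°: 17.5399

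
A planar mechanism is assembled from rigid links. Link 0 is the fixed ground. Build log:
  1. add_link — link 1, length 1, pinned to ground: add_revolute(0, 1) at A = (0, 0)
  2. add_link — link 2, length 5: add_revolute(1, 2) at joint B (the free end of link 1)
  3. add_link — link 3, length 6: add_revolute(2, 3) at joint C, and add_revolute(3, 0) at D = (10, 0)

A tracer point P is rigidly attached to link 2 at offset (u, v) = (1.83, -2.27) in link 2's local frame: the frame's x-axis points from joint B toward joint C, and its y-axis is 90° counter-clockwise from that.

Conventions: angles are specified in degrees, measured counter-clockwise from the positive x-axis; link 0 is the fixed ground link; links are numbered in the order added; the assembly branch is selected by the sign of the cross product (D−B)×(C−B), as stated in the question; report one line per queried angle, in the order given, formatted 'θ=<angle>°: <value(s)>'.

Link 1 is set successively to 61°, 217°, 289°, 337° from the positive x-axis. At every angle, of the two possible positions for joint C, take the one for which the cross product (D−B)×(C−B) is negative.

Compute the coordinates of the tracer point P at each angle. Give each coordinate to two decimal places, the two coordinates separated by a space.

A=(0,0), D=(10.00,0)
θ=61°: B = A + 1.00·(cos61°, sin61°) = (0.4848, 0.8746)
θ=61°: |BD| = 9.5553
θ=61°: circle(B,5.00) ∩ circle(D,6.00): a=4.2021, h=2.7097
θ=61°:   candidates: C₊=(4.9173,3.1884) cross=25.892; C₋=(4.4212,-2.2084) cross=-25.892
θ=61°:   branch - wants cross < 0 → take C=(4.4212,-2.2084) (cross=-25.892)
θ=61°: ex = (C−B)/|BC| = (0.7873,-0.6166); ey = (0.6166,0.7873)
θ=61°: P = B + 1.83·ex + -2.27·ey = (0.5258,-2.0409)
θ=217°: B = A + 1.00·(cos217°, sin217°) = (-0.7986, -0.6018)
θ=217°: |BD| = 10.8154
θ=217°: circle(B,5.00) ∩ circle(D,6.00): a=4.8992, h=0.9991
θ=217°:   candidates: C₊=(4.0373,0.6684) cross=10.806; C₋=(4.1485,-1.3268) cross=-10.806
θ=217°:   branch - wants cross < 0 → take C=(4.1485,-1.3268) (cross=-10.806)
θ=217°: ex = (C−B)/|BC| = (0.9894,-0.1450); ey = (0.1450,0.9894)
θ=217°: P = B + 1.83·ex + -2.27·ey = (0.6829,-3.1132)
θ=289°: B = A + 1.00·(cos289°, sin289°) = (0.3256, -0.9455)
θ=289°: |BD| = 9.7205
θ=289°: circle(B,5.00) ∩ circle(D,6.00): a=4.2945, h=2.5608
θ=289°:   candidates: C₊=(4.3506,2.0209) cross=24.892; C₋=(4.8487,-3.0765) cross=-24.892
θ=289°:   branch - wants cross < 0 → take C=(4.8487,-3.0765) (cross=-24.892)
θ=289°: ex = (C−B)/|BC| = (0.9046,-0.4262); ey = (0.4262,0.9046)
θ=289°: P = B + 1.83·ex + -2.27·ey = (1.0136,-3.7790)
θ=337°: B = A + 1.00·(cos337°, sin337°) = (0.9205, -0.3907)
θ=337°: |BD| = 9.0879
θ=337°: circle(B,5.00) ∩ circle(D,6.00): a=3.9387, h=3.0800
θ=337°:   candidates: C₊=(4.7232,2.8557) cross=27.991; C₋=(4.9880,-3.2985) cross=-27.991
θ=337°:   branch - wants cross < 0 → take C=(4.9880,-3.2985) (cross=-27.991)
θ=337°: ex = (C−B)/|BC| = (0.8135,-0.5816); ey = (0.5816,0.8135)
θ=337°: P = B + 1.83·ex + -2.27·ey = (1.0891,-3.3016)

θ=61°: 0.53 -2.04
θ=217°: 0.68 -3.11
θ=289°: 1.01 -3.78
θ=337°: 1.09 -3.30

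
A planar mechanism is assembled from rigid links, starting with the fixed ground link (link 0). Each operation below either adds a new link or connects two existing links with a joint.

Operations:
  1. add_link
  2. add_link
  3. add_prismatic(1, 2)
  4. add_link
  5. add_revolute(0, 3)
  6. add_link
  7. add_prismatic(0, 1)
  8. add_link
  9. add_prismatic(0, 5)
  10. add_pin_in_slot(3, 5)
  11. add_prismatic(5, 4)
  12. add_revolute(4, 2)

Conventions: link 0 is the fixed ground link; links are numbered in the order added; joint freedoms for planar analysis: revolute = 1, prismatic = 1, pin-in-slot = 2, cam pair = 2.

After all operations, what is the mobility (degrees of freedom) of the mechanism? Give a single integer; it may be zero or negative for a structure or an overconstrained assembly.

ground; <1,0,0>
#1 <2,0,0>
#2 <3,0,0>
P:1↔2 J1 <3,1,0>
#3 <4,1,0>
R:0↔3 J1 <4,2,0>
#4 <5,2,0>
P:0↔1 J1 <5,3,0>
#5 <6,3,0>
P:0↔5 J1 <6,4,0>
PS:3↔5 J2 <6,4,1>
P:5↔4 J1 <6,5,1>
R:4↔2 J1 <6,6,1>
3×5 − 2×6 − 1×1 = 2

M = 2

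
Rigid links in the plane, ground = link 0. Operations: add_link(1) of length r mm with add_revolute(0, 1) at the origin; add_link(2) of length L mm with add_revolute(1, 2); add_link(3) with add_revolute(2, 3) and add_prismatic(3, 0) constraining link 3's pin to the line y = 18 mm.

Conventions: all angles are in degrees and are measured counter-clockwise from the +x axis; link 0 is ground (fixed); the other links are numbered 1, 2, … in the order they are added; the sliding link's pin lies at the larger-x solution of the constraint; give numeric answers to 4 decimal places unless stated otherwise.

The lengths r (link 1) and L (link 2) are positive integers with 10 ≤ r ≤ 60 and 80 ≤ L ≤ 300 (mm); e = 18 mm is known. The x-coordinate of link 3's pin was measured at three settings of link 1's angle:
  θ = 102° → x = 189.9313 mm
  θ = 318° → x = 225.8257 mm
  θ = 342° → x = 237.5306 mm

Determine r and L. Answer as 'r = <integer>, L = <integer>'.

constraint per measurement: (x − r cos θ)² + (r sin θ − e)² = L²
subtracting the θ₁ and θ₂ equations cancels the r² and L² terms:
r = (x₁² − x₂²) / (2[(x₁cos θ₁ + e sin θ₁) − (x₂cos θ₂ + e sin θ₂)]) = 41.9999 → r = 42
L² = (x₁ − r cos θ₁)² + (r sin θ₁ − e)² = 40000.0103 → L = 200.0000 → L = 200
check at θ₃=342°: x = 237.5306 (printed 237.5306) ✓

r = 42, L = 200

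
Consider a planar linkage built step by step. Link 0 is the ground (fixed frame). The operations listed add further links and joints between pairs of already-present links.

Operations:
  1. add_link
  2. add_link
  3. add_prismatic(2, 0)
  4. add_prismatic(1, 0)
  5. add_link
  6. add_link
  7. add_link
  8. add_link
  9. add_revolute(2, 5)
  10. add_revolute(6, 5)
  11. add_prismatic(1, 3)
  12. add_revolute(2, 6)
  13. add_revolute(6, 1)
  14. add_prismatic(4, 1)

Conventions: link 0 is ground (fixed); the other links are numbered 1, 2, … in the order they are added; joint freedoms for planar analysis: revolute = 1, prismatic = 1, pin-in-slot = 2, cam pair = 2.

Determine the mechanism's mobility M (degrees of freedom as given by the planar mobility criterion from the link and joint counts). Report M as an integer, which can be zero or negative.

(L,J1,J2)=(1,0,0); link0 fixed
link1: (2,0,0)
link2: (3,0,0)
P 2-0 [J1]: (3,1,0)
P 1-0 [J1]: (3,2,0)
link3: (4,2,0)
link4: (5,2,0)
link5: (6,2,0)
link6: (7,2,0)
R 2-5 [J1]: (7,3,0)
R 6-5 [J1]: (7,4,0)
P 1-3 [J1]: (7,5,0)
R 2-6 [J1]: (7,6,0)
R 6-1 [J1]: (7,7,0)
P 4-1 [J1]: (7,8,0)
Grübler: 3·6 − 2·8 − 0 = 2

M = 2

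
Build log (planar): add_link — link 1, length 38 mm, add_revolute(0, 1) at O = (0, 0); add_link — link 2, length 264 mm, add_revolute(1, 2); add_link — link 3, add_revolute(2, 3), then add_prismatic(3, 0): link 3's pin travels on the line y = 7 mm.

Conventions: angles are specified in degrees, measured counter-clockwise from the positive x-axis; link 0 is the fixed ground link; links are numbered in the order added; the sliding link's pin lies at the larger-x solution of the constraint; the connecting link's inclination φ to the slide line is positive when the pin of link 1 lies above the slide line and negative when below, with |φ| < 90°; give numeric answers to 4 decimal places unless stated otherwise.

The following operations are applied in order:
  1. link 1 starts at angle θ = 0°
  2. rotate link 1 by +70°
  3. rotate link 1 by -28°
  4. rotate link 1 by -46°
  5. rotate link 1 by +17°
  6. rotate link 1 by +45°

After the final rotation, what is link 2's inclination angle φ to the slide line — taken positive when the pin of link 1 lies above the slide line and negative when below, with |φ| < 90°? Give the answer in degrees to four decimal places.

geometry: r = 38 mm, L = 264 mm, e = 7 mm; θ starts at 0°
rotate link 1 by +70°: θ ← 0° +70° = 70°
rotate link 1 by -28°: θ ← 70° -28° = 42°
rotate link 1 by -46°: θ ← 42° -46° = -4°
rotate link 1 by +17°: θ ← -4° +17° = 13°
rotate link 1 by +45°: θ ← 13° +45° = 58°
h = r sin θ − e = 32.225828 − 7 = 25.225828
sin φ = h / L = 25.225828 / 264 = 0.09555238
φ = arcsin(0.09555238) = 5.483113°

5.4831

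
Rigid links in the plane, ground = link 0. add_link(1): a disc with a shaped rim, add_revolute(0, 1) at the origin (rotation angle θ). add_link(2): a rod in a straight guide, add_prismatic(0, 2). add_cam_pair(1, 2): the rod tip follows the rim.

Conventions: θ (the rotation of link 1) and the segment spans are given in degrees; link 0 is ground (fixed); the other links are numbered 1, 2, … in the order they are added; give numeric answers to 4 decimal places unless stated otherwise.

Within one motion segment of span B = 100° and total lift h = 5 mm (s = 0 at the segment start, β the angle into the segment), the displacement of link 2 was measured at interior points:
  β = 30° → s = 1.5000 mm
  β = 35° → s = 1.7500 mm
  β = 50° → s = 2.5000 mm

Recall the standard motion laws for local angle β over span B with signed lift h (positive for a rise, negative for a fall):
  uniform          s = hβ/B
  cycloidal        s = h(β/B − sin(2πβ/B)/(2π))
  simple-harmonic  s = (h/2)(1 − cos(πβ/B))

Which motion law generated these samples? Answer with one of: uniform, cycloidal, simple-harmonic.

candidates at β/B = r: uniform s = h·r (linear in β); cycloidal s = h·(r − sin(2πr)/(2π)); simple-harmonic s = (h/2)(1 − cos(πr))
β=30°: printed 1.5000 | uniform 1.5000, cycloidal 0.7432, simple-harmonic 1.0305
β=35°: printed 1.7500 | uniform 1.7500, cycloidal 1.1062, simple-harmonic 1.3650
β=50°: printed 2.5000 | uniform 2.5000, cycloidal 2.5000, simple-harmonic 2.5000
only one law matches every sample → uniform

uniform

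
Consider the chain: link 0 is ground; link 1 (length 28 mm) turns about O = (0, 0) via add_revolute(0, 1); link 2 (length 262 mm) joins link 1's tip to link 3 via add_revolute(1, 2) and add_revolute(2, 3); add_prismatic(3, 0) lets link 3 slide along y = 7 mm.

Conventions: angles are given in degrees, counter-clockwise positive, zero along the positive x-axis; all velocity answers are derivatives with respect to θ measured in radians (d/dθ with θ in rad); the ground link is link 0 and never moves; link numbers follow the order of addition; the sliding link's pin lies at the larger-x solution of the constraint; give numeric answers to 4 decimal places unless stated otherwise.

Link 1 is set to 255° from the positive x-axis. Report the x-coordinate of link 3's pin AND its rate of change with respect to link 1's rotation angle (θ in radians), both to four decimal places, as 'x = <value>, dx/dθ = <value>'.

geometry: r = 28 mm, L = 262 mm, e = 7 mm
crank pin P = (r cos θ, r sin θ) = (-7.246933, -27.045923)
h = r sin θ − e = -27.045923 − 7 = -34.045923
x = r cos θ + √(L² − h²) = -7.246933 + 259.778512 = 252.531578
dx/dθ = −r sin θ − h·r cos θ/√(L² − h²) (θ in radians; h = -34.045923) = 26.096158

x = 252.5316, dx/dθ = 26.0962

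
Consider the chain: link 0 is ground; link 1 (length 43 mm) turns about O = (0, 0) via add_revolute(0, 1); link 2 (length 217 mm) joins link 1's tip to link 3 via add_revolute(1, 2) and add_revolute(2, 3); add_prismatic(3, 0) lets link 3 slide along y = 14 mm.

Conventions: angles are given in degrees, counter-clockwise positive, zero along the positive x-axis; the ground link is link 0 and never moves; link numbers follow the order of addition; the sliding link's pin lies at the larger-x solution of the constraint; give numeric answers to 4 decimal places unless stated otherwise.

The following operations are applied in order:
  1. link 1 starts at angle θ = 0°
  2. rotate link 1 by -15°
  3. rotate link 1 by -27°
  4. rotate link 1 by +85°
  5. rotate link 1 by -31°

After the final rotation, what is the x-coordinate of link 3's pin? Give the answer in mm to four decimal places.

geometry: r = 43 mm, L = 217 mm, e = 14 mm; θ starts at 0°
rotate link 1 by -15°: θ ← 0° -15° = -15°
rotate link 1 by -27°: θ ← -15° -27° = -42°
rotate link 1 by +85°: θ ← -42° +85° = 43°
rotate link 1 by -31°: θ ← 43° -31° = 12°
crank pin P = (r cos θ, r sin θ) = (42.060347, 8.940203)
h = r sin θ − e = 8.940203 − 14 = -5.059797
x = r cos θ + √(L² − h²) = 42.060347 + 216.941002 = 259.001349

259.0013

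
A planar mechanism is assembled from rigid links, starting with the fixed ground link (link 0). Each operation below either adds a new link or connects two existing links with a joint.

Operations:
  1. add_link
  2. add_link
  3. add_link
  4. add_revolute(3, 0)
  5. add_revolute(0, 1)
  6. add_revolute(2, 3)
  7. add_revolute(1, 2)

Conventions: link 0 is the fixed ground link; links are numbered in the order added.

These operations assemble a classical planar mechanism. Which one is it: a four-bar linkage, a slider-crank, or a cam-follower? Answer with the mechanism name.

links: 4 (incl. ground); joints: 4 revolute, 0 prismatic, 0 higher (cam) pair, forming one closed loop
4 links in a single 4R loop → four-bar linkage

four-bar linkage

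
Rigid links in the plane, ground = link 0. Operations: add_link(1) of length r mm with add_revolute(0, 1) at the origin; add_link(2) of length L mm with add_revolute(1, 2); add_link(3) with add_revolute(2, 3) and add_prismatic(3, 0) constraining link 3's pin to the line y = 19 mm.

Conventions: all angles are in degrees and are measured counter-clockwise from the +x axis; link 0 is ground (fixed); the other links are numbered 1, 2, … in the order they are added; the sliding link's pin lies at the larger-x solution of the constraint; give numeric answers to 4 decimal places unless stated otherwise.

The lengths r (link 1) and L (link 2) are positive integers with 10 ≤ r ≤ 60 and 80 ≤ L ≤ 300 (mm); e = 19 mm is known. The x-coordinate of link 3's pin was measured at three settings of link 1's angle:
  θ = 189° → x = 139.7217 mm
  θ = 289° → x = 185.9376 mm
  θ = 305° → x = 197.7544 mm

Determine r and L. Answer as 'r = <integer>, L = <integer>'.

constraint per measurement: (x − r cos θ)² + (r sin θ − e)² = L²
subtracting the θ₁ and θ₂ equations cancels the r² and L² terms:
r = (x₁² − x₂²) / (2[(x₁cos θ₁ + e sin θ₁) − (x₂cos θ₂ + e sin θ₂)]) = 41.0000 → r = 41
L² = (x₁ − r cos θ₁)² + (r sin θ₁ − e)² = 33124.0009 → L = 182.0000 → L = 182
check at θ₃=305°: x = 197.7544 (printed 197.7544) ✓

r = 41, L = 182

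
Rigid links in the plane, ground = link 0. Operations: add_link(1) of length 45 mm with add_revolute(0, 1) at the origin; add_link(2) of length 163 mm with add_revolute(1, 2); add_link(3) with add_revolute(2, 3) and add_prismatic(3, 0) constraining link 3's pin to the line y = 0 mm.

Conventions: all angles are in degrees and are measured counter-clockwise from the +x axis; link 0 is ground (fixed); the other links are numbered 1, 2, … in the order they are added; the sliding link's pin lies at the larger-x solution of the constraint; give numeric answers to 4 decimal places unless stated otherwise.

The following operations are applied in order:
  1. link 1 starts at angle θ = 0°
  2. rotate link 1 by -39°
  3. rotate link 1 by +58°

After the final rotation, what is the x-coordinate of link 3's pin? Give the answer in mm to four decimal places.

geometry: r = 45 mm, L = 163 mm, e = 0 mm; θ starts at 0°
rotate link 1 by -39°: θ ← 0° -39° = -39°
rotate link 1 by +58°: θ ← -39° +58° = 19°
crank pin P = (r cos θ, r sin θ) = (42.548336, 14.650567)
h = r sin θ − e = 14.650567 − 0 = 14.650567
x = r cos θ + √(L² − h²) = 42.548336 + 162.340263 = 204.888599

204.8886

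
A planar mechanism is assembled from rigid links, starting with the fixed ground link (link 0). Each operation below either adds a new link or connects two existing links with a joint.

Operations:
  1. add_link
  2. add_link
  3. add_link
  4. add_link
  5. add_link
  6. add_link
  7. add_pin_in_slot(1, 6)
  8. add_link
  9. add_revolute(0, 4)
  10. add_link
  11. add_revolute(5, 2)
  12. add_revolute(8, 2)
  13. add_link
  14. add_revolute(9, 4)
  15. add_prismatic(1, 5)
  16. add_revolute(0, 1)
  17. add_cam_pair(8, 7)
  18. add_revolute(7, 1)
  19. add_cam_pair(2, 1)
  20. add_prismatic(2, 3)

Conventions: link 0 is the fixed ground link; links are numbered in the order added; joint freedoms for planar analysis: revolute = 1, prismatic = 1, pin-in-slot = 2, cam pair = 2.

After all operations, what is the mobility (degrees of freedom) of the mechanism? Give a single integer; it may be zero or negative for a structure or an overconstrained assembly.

(L,J1,J2)=(1,0,0); link0 fixed
link1: (2,0,0)
link2: (3,0,0)
link3: (4,0,0)
link4: (5,0,0)
link5: (6,0,0)
link6: (7,0,0)
PS 1-6 [J2]: (7,0,1)
link7: (8,0,1)
R 0-4 [J1]: (8,1,1)
link8: (9,1,1)
R 5-2 [J1]: (9,2,1)
R 8-2 [J1]: (9,3,1)
link9: (10,3,1)
R 9-4 [J1]: (10,4,1)
P 1-5 [J1]: (10,5,1)
R 0-1 [J1]: (10,6,1)
C 8-7 [J2]: (10,6,2)
R 7-1 [J1]: (10,7,2)
C 2-1 [J2]: (10,7,3)
P 2-3 [J1]: (10,8,3)
Grübler: 3·9 − 2·8 − 3 = 8

M = 8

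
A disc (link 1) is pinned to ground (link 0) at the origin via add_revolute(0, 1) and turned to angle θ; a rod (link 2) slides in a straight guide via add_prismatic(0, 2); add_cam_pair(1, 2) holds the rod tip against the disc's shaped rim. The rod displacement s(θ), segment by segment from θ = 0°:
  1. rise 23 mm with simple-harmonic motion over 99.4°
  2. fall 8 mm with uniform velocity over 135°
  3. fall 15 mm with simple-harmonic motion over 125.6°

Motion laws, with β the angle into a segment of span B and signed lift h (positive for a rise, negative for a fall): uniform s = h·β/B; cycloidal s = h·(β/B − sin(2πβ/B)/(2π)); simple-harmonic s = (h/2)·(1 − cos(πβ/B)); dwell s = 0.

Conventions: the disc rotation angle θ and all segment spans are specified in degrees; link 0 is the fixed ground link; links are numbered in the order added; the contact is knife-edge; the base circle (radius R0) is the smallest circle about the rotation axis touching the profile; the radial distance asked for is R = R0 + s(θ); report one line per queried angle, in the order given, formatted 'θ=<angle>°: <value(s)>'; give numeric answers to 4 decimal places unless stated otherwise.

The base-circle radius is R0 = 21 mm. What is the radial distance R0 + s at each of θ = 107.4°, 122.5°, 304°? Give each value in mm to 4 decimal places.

segment 1 (0° to 99.4°, simple-harmonic, h = 23) is passed completely: s = 0.0000 + (23) = 23.0000
θ = 107.4° falls in segment 2 (99.4° to 234.4°, uniform, h = -8): β = 107.4 − 99.4 = 8°, B = 135°; Δs = -8·8/135 = -0.4741; s = 23.0000 − 0.4741 = 22.5259
θ = 122.5° falls in segment 2 (99.4° to 234.4°, uniform, h = -8): β = 122.5 − 99.4 = 23.1°, B = 135°; Δs = -8·23.1/135 = -1.3689; s = 23.0000 − 1.3689 = 21.6311
segment 2 (99.4° to 234.4°, uniform, h = -8) is passed completely: s = 23.0000 + (-8) = 15.0000
θ = 304° falls in segment 3 (234.4° to 360°, simple-harmonic, h = -15): β = 304 − 234.4 = 69.6°, B = 125.6°; Δs = -15/2·(1 − cos(π·0.5541)) = -8.7695; s = 15.0000 − 8.7695 = 6.2305
θ=107.4°: R = R0 + s = 21 + 22.5259 = 43.5259
θ=122.5°: R = R0 + s = 21 + 21.6311 = 42.6311
θ=304°: R = R0 + s = 21 + 6.2305 = 27.2305

θ=107.4°: 43.5259
θ=122.5°: 42.6311
θ=304°: 27.2305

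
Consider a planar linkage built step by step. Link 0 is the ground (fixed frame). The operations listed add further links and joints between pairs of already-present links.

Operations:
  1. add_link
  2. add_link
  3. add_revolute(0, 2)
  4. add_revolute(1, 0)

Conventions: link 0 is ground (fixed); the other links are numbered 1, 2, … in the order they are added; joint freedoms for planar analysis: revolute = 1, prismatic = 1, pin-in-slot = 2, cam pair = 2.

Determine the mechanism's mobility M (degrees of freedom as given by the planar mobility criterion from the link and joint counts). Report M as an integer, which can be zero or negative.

ground; <1,0,0>
#1 <2,0,0>
#2 <3,0,0>
R:0↔2 J1 <3,1,0>
R:1↔0 J1 <3,2,0>
3×2 − 2×2 − 1×0 = 2

M = 2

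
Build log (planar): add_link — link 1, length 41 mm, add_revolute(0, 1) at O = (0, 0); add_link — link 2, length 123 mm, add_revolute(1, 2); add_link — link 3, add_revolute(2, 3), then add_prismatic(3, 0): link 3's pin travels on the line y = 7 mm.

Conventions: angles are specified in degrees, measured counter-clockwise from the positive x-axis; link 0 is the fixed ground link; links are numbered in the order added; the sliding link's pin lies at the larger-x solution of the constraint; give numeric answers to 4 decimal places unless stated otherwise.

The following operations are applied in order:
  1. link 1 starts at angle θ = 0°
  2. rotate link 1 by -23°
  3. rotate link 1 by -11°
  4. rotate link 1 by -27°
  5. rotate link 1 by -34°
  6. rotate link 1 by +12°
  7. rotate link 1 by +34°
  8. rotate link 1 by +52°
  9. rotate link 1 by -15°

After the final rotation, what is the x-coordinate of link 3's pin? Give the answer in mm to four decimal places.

geometry: r = 41 mm, L = 123 mm, e = 7 mm; θ starts at 0°
rotate link 1 by -23°: θ ← 0° -23° = -23°
rotate link 1 by -11°: θ ← -23° -11° = -34°
rotate link 1 by -27°: θ ← -34° -27° = -61°
rotate link 1 by -34°: θ ← -61° -34° = -95°
rotate link 1 by +12°: θ ← -95° +12° = -83°
rotate link 1 by +34°: θ ← -83° +34° = -49°
rotate link 1 by +52°: θ ← -49° +52° = 3°
rotate link 1 by -15°: θ ← 3° -15° = -12°
crank pin P = (r cos θ, r sin θ) = (40.104052, -8.524379)
h = r sin θ − e = -8.524379 − 7 = -15.524379
x = r cos θ + √(L² − h²) = 40.104052 + 122.016366 = 162.120418

162.1204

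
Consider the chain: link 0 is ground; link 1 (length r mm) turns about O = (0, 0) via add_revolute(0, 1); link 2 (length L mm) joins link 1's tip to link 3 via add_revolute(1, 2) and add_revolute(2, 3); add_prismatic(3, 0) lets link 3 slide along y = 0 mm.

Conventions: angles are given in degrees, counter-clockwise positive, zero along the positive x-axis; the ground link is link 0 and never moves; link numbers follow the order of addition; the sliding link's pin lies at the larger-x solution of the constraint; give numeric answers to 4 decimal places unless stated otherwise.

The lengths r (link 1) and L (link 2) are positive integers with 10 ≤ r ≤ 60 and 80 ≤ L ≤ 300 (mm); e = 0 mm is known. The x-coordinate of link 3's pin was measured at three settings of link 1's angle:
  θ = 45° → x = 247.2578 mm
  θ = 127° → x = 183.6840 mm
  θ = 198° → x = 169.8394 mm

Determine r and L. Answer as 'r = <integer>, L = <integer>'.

constraint per measurement: (x − r cos θ)² + (r sin θ − e)² = L²
subtracting the θ₁ and θ₂ equations cancels the r² and L² terms:
r = (x₁² − x₂²) / (2[(x₁cos θ₁ + e sin θ₁) − (x₂cos θ₂ + e sin θ₂)]) = 48.0000 → r = 48
L² = (x₁ − r cos θ₁)² + (r sin θ₁ − e)² = 46656.0036 → L = 216.0000 → L = 216
check at θ₃=198°: x = 169.8394 (printed 169.8394) ✓

r = 48, L = 216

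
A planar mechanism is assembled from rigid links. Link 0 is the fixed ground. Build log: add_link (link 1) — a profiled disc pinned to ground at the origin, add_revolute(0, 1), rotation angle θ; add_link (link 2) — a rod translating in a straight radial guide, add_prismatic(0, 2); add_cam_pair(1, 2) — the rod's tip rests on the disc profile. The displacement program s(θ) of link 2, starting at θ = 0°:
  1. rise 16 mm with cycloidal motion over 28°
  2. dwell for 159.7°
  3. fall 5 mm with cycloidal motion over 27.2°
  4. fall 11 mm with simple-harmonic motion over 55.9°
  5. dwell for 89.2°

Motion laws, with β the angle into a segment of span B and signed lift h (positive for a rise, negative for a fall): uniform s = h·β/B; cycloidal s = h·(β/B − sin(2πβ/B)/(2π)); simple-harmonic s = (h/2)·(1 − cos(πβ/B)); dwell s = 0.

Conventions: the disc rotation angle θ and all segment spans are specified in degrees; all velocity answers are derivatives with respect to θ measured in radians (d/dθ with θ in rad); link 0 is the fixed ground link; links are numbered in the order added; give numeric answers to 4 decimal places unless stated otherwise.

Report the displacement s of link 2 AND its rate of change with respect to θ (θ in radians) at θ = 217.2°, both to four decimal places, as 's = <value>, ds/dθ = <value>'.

seg 1 [0°–28°] cycloidal, h=16: full span → s += 16 → s = 16.0000
seg 2 [28°–187.7°] dwell: s stays 16.0000
seg 3 [187.7°–214.9°] cycloidal, h=-5: full span → s += -5 → s = 11.0000
seg 4 [214.9°–270.8°] simple-harmonic, h=-11: θ=217.2° here. β=2.3, B=55.9. -11/2·(1 − cos(π·0.0411)) = -0.0459 → s = 10.9541
velocity in seg [214.9°–270.8°] (simple-harmonic), θ in radians: β = 2.3° = 0.0401 rad, B = 55.9° = 0.9756 rad; ds/dθ = (πh/(2B)) sin(πβ/B) = (π·(-11)/(2·0.9756)) sin(π·0.0411) = -2.282860 mm/rad

s = 10.9541, ds/dθ = -2.2829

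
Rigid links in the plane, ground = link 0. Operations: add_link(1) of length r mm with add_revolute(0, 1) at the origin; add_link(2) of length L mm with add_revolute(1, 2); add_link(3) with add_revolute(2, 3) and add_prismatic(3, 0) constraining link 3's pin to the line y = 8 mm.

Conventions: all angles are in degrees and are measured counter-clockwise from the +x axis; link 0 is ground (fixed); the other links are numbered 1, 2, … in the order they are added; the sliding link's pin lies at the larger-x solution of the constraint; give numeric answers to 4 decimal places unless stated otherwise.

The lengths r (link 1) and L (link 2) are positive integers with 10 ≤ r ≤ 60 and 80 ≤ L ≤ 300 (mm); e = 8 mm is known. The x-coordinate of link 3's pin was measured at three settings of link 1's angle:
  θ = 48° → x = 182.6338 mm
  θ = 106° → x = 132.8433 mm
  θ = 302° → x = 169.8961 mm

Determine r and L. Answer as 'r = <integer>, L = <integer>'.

constraint per measurement: (x − r cos θ)² + (r sin θ − e)² = L²
subtracting the θ₁ and θ₂ equations cancels the r² and L² terms:
r = (x₁² − x₂²) / (2[(x₁cos θ₁ + e sin θ₁) − (x₂cos θ₂ + e sin θ₂)]) = 50.0000 → r = 50
L² = (x₁ − r cos θ₁)² + (r sin θ₁ − e)² = 23104.0025 → L = 152.0000 → L = 152
check at θ₃=302°: x = 169.8961 (printed 169.8961) ✓

r = 50, L = 152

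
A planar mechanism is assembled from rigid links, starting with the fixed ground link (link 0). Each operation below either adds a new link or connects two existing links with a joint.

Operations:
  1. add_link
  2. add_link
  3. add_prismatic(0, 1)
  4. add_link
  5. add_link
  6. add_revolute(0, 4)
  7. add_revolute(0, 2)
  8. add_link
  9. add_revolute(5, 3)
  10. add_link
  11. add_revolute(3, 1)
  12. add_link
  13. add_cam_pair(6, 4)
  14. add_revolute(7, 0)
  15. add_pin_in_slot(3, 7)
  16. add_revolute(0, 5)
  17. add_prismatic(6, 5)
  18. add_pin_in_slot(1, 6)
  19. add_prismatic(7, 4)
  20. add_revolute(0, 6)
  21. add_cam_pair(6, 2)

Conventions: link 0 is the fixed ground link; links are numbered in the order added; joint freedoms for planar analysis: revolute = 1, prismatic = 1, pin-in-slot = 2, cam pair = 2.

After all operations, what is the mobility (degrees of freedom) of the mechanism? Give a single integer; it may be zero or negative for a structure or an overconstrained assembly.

link 0 = ground. State L|J1|J2 = 1|0|0
+link1  2|0|0
+link2  3|0|0
P(0,1) f=1→J1  3|1|0
+link3  4|1|0
+link4  5|1|0
R(0,4) f=1→J1  5|2|0
R(0,2) f=1→J1  5|3|0
+link5  6|3|0
R(5,3) f=1→J1  6|4|0
+link6  7|4|0
R(3,1) f=1→J1  7|5|0
+link7  8|5|0
C(6,4) f=2→J2  8|5|1
R(7,0) f=1→J1  8|6|1
PS(3,7) f=2→J2  8|6|2
R(0,5) f=1→J1  8|7|2
P(6,5) f=1→J1  8|8|2
PS(1,6) f=2→J2  8|8|3
P(7,4) f=1→J1  8|9|3
R(0,6) f=1→J1  8|10|3
C(6,2) f=2→J2  8|10|4
M = 3(8−1)−2·10−4 = 21−20−4 = -3

M = -3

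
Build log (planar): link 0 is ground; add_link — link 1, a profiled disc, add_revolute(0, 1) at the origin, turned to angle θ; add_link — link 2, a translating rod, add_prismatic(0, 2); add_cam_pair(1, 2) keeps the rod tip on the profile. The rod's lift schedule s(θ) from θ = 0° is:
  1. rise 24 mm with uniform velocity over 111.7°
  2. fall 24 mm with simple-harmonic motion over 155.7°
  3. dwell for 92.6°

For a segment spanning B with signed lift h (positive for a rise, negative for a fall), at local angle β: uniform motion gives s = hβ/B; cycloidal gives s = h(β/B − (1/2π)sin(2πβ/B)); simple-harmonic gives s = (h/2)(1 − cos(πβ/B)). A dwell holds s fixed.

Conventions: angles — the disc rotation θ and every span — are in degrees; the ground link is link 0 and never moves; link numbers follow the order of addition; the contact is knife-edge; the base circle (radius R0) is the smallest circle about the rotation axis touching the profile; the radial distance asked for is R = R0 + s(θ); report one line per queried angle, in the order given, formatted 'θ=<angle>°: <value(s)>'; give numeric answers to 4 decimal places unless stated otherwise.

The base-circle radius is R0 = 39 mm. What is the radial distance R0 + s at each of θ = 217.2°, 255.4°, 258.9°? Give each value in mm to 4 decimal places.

seg 1 [0°–111.7°] uniform, h=24: full span → s += 24 → s = 24.0000
seg 2 [111.7°–267.4°] simple-harmonic, h=-24: θ=217.2° here. β=105.5, B=155.7. -24/2·(1 − cos(π·0.6776)) = -18.3529 → s = 5.6471
seg 2 [111.7°–267.4°] simple-harmonic, h=-24: θ=255.4° here. β=143.7, B=155.7. -24/2·(1 − cos(π·0.9229)) = -23.6500 → s = 0.3500
seg 2 [111.7°–267.4°] simple-harmonic, h=-24: θ=258.9° here. β=147.2, B=155.7. -24/2·(1 − cos(π·0.9454)) = -23.8239 → s = 0.1761
θ=217.2°: R = R0 + s = 39 + 5.6471 = 44.6471
θ=255.4°: R = R0 + s = 39 + 0.3500 = 39.3500
θ=258.9°: R = R0 + s = 39 + 0.1761 = 39.1761

θ=217.2°: 44.6471
θ=255.4°: 39.3500
θ=258.9°: 39.1761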